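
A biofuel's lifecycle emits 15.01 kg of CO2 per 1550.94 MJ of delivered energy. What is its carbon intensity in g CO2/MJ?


CI = CO2 * 1000 / E
= 15.01 * 1000 / 1550.94
= 9.6780 g CO2/MJ

9.6780 g CO2/MJ


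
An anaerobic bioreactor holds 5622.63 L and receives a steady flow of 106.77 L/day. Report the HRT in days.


HRT = V / Q
= 5622.63 / 106.77
= 52.6611 days

52.6611 days


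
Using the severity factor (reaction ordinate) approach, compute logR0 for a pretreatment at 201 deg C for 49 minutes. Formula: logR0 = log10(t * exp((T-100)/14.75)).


logR0 = log10(t * exp((T - 100) / 14.75))
= log10(49 * exp((201 - 100) / 14.75))
= 4.6640

4.6640


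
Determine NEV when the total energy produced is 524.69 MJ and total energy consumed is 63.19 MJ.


NEV = E_out - E_in
= 524.69 - 63.19
= 461.5000 MJ

461.5000 MJ


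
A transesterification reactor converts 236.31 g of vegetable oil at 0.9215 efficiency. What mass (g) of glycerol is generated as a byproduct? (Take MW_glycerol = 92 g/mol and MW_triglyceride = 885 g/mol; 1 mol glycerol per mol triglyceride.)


glycerol = oil * conv * (92/885)
= 236.31 * 0.9215 * 92 / 885
= 22.6372 g

22.6372 g


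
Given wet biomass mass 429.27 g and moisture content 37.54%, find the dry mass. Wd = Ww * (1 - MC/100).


Wd = Ww * (1 - MC/100)
= 429.27 * (1 - 37.54/100)
= 268.1220 g

268.1220 g


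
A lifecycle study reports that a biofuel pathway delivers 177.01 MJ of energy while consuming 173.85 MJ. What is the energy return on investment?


EROI = E_out / E_in
= 177.01 / 173.85
= 1.0182

1.0182


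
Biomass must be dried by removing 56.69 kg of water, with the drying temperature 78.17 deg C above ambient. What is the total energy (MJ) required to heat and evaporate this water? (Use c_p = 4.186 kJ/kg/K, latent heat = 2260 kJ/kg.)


E = m_water * (4.186 * dT + 2260) / 1000
= 56.69 * (4.186 * 78.17 + 2260) / 1000
= 146.6695 MJ

146.6695 MJ


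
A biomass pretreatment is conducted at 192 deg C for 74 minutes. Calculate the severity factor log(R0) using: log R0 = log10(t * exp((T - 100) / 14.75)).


logR0 = log10(t * exp((T - 100) / 14.75))
= log10(74 * exp((192 - 100) / 14.75))
= 4.5781

4.5781


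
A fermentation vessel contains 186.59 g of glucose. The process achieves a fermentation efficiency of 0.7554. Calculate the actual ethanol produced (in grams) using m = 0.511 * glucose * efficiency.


Actual ethanol: m = 0.511 * 186.59 * 0.7554
m = 72.0255 g

72.0255 g


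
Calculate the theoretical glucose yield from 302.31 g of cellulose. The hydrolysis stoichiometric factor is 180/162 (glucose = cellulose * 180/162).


glucose = cellulose * 180/162
= 302.31 * 180/162
= 335.9000 g

335.9000 g


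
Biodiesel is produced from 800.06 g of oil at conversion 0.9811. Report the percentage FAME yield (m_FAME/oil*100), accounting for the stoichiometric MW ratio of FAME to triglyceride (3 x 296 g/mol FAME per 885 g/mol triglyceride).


m_FAME = oil * conv * (3 * 296 / 885) = oil * conv * (888/885)
= 800.06 * 0.9811 * 888 / 885
= 787.5997 g
Y = m_FAME / oil * 100 = conv * (888/885) * 100
= 0.9811 * 888 / 885 * 100
= 98.44%

98.44%


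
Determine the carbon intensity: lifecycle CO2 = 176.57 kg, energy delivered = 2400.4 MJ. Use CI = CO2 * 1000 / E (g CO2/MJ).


CI = CO2 * 1000 / E
= 176.57 * 1000 / 2400.4
= 73.5586 g CO2/MJ

73.5586 g CO2/MJ


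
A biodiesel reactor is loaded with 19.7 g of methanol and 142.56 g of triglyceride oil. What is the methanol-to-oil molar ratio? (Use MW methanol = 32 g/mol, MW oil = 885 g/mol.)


Molar ratio = n_MeOH / n_oil = (MeOH/32) / (oil/885) = (MeOH * 885) / (32 * oil)
= (19.7 * 885) / (32 * 142.56)
= 3.8217

3.8217


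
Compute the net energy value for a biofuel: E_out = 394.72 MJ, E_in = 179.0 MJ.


NEV = E_out - E_in
= 394.72 - 179.0
= 215.7200 MJ

215.7200 MJ


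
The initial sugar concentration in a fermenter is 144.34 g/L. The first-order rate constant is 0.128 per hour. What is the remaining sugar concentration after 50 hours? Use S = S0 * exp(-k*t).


S = S0 * exp(-k * t)
S = 144.34 * exp(-0.128 * 50)
S = 0.2398 g/L

0.2398 g/L


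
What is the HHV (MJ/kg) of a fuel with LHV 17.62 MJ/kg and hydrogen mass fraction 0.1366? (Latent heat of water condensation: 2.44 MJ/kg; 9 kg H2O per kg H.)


HHV = LHV + H_frac * 9 * 2.44
= 17.62 + 0.1366 * 9 * 2.44
= 20.6197 MJ/kg

20.6197 MJ/kg


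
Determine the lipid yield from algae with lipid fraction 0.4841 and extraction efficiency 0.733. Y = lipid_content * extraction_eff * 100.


Y = lipid_content * extraction_eff * 100
= 0.4841 * 0.733 * 100
= 35.4845%

35.4845%


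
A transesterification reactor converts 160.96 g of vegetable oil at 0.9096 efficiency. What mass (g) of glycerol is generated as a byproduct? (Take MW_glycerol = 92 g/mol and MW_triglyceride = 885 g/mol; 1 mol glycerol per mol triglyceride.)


glycerol = oil * conv * (92/885)
= 160.96 * 0.9096 * 92 / 885
= 15.2199 g

15.2199 g


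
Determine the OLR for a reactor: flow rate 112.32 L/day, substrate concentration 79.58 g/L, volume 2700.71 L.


OLR = Q * S / V
= 112.32 * 79.58 / 2700.71
= 3.3097 g/L/day

3.3097 g/L/day


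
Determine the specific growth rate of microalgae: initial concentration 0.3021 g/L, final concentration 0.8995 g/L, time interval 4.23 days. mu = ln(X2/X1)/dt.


mu = ln(X2/X1) / dt
= ln(0.8995/0.3021) / 4.23
= 0.2579 per day

0.2579 per day


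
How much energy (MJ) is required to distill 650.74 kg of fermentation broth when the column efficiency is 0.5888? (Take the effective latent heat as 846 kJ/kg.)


E = m * 846 / (eta * 1000)
= 650.74 * 846 / (0.5888 * 1000)
= 934.9967 MJ

934.9967 MJ


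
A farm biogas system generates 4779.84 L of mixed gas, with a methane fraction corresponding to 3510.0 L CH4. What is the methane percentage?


CH4% = V_CH4 / V_total * 100
= 3510.0 / 4779.84 * 100
= 73.4334%

73.4334%


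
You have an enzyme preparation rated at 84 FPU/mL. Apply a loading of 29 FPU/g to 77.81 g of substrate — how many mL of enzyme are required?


V = dosage * m_sub / activity
V = 29 * 77.81 / 84
V = 26.8630 mL

26.8630 mL


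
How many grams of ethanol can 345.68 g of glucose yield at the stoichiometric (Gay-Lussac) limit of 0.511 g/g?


Theoretical ethanol yield: m_EtOH = 0.511 * m_glucose
m_EtOH = 0.511 * 345.68 = 176.6425 g

176.6425 g


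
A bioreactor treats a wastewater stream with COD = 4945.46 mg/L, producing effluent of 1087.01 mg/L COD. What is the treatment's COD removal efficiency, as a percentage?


eta = (COD_in - COD_out) / COD_in * 100
= (4945.46 - 1087.01) / 4945.46 * 100
= 78.0200%

78.0200%


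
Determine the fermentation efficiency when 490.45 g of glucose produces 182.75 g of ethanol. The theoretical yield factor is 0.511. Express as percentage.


Fermentation efficiency = (actual / (0.511 * glucose)) * 100
= (182.75 / (0.511 * 490.45)) * 100
= 72.9192%

72.9192%


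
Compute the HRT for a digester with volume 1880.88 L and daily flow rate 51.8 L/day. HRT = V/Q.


HRT = V / Q
= 1880.88 / 51.8
= 36.3104 days

36.3104 days


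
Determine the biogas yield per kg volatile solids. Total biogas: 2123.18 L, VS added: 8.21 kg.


Y = V / VS
= 2123.18 / 8.21
= 258.6090 L/kg VS

258.6090 L/kg VS


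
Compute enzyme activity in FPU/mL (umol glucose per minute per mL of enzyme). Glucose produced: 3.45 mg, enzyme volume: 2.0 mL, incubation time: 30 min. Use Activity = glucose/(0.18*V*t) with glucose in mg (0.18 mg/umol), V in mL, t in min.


Activity = glucose_mg / (0.18 mg/umol * V_mL * t_min)
= 3.45 / (0.18 * 2.0 * 30)
= 0.3194 FPU/mL

0.3194 FPU/mL


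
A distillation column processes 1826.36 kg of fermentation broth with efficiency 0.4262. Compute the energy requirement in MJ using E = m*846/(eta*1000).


E = m * 846 / (eta * 1000)
= 1826.36 * 846 / (0.4262 * 1000)
= 3625.2946 MJ

3625.2946 MJ


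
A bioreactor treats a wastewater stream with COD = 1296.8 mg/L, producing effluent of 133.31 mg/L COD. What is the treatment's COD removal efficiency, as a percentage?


eta = (COD_in - COD_out) / COD_in * 100
= (1296.8 - 133.31) / 1296.8 * 100
= 89.7201%

89.7201%


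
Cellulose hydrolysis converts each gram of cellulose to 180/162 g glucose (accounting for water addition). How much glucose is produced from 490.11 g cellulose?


glucose = cellulose * 180/162
= 490.11 * 180/162
= 544.5667 g

544.5667 g


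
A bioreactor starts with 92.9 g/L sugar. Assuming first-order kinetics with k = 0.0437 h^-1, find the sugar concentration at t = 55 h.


S = S0 * exp(-k * t)
S = 92.9 * exp(-0.0437 * 55)
S = 8.3983 g/L

8.3983 g/L


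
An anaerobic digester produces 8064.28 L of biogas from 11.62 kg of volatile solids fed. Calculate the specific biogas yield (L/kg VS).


Y = V / VS
= 8064.28 / 11.62
= 694.0000 L/kg VS

694.0000 L/kg VS


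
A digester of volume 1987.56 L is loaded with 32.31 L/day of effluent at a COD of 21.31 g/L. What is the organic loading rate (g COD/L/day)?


OLR = Q * S / V
= 32.31 * 21.31 / 1987.56
= 0.3464 g/L/day

0.3464 g/L/day


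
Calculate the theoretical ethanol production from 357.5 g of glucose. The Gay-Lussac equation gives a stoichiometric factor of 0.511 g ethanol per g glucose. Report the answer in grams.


Theoretical ethanol yield: m_EtOH = 0.511 * m_glucose
m_EtOH = 0.511 * 357.5 = 182.6825 g

182.6825 g


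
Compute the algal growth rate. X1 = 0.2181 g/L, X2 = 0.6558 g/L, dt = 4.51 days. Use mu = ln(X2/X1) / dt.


mu = ln(X2/X1) / dt
= ln(0.6558/0.2181) / 4.51
= 0.2441 per day

0.2441 per day


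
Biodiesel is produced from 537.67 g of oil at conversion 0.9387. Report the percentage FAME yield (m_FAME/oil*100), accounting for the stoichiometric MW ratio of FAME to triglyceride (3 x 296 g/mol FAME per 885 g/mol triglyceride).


m_FAME = oil * conv * (3 * 296 / 885) = oil * conv * (888/885)
= 537.67 * 0.9387 * 888 / 885
= 506.4217 g
Y = m_FAME / oil * 100 = conv * (888/885) * 100
= 0.9387 * 888 / 885 * 100
= 94.19%

94.19%


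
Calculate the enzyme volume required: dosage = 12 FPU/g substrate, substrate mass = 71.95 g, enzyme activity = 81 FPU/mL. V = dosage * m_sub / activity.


V = dosage * m_sub / activity
V = 12 * 71.95 / 81
V = 10.6593 mL

10.6593 mL


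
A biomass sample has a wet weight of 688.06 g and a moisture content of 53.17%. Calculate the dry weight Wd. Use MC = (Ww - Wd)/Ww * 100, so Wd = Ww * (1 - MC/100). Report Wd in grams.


Wd = Ww * (1 - MC/100)
= 688.06 * (1 - 53.17/100)
= 322.2185 g

322.2185 g


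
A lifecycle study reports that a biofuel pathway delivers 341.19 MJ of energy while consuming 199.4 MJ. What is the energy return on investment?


EROI = E_out / E_in
= 341.19 / 199.4
= 1.7111

1.7111


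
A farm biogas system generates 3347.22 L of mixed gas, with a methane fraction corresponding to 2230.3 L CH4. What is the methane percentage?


CH4% = V_CH4 / V_total * 100
= 2230.3 / 3347.22 * 100
= 66.6314%

66.6314%


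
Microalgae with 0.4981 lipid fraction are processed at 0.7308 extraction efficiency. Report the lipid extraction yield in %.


Y = lipid_content * extraction_eff * 100
= 0.4981 * 0.7308 * 100
= 36.4011%

36.4011%


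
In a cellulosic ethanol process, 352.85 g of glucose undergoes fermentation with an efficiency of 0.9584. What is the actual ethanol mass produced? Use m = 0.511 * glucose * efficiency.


Actual ethanol: m = 0.511 * 352.85 * 0.9584
m = 172.8056 g

172.8056 g


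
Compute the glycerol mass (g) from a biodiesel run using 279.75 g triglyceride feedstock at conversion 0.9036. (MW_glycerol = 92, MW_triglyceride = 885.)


glycerol = oil * conv * (92/885)
= 279.75 * 0.9036 * 92 / 885
= 26.2779 g

26.2779 g


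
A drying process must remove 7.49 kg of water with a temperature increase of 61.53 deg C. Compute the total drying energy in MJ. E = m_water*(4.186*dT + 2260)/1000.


E = m_water * (4.186 * dT + 2260) / 1000
= 7.49 * (4.186 * 61.53 + 2260) / 1000
= 18.8566 MJ

18.8566 MJ


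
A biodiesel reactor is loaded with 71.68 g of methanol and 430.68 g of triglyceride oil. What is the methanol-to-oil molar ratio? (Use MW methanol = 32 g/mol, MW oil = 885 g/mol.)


Molar ratio = n_MeOH / n_oil = (MeOH/32) / (oil/885) = (MeOH * 885) / (32 * oil)
= (71.68 * 885) / (32 * 430.68)
= 4.6030

4.6030


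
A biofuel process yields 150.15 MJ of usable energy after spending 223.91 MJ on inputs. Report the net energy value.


NEV = E_out - E_in
= 150.15 - 223.91
= -73.7600 MJ

-73.7600 MJ


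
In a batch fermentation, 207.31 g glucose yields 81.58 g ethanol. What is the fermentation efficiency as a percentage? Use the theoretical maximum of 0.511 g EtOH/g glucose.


Fermentation efficiency = (actual / (0.511 * glucose)) * 100
= (81.58 / (0.511 * 207.31)) * 100
= 77.0092%

77.0092%


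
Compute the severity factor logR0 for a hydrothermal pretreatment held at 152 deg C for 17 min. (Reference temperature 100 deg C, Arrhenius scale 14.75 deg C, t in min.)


logR0 = log10(t * exp((T - 100) / 14.75))
= log10(17 * exp((152 - 100) / 14.75))
= 2.7615

2.7615


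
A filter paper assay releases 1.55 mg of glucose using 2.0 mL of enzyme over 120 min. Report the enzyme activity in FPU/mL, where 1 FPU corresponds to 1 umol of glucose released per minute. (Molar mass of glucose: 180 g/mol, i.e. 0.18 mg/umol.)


Activity = glucose_mg / (0.18 mg/umol * V_mL * t_min)
= 1.55 / (0.18 * 2.0 * 120)
= 0.0359 FPU/mL

0.0359 FPU/mL


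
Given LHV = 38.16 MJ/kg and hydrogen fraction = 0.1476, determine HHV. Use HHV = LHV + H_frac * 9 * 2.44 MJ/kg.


HHV = LHV + H_frac * 9 * 2.44
= 38.16 + 0.1476 * 9 * 2.44
= 41.4013 MJ/kg

41.4013 MJ/kg


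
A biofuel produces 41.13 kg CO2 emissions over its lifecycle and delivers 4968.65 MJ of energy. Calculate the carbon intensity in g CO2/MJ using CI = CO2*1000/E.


CI = CO2 * 1000 / E
= 41.13 * 1000 / 4968.65
= 8.2779 g CO2/MJ

8.2779 g CO2/MJ


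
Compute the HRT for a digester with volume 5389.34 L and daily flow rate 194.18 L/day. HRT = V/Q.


HRT = V / Q
= 5389.34 / 194.18
= 27.7544 days

27.7544 days


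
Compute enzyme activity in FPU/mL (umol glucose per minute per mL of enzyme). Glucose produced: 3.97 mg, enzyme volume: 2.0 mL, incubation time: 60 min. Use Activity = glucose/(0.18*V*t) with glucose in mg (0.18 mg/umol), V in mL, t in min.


Activity = glucose_mg / (0.18 mg/umol * V_mL * t_min)
= 3.97 / (0.18 * 2.0 * 60)
= 0.1838 FPU/mL

0.1838 FPU/mL


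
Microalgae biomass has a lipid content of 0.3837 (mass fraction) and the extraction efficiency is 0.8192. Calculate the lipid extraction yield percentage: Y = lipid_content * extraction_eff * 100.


Y = lipid_content * extraction_eff * 100
= 0.3837 * 0.8192 * 100
= 31.4327%

31.4327%


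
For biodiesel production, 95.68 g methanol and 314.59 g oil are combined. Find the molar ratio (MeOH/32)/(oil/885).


Molar ratio = n_MeOH / n_oil = (MeOH/32) / (oil/885) = (MeOH * 885) / (32 * oil)
= (95.68 * 885) / (32 * 314.59)
= 8.4114

8.4114


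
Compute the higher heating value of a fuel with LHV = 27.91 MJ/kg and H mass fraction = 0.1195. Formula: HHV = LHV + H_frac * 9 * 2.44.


HHV = LHV + H_frac * 9 * 2.44
= 27.91 + 0.1195 * 9 * 2.44
= 30.5342 MJ/kg

30.5342 MJ/kg


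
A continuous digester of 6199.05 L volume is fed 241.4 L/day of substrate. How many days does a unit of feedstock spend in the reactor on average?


HRT = V / Q
= 6199.05 / 241.4
= 25.6796 days

25.6796 days


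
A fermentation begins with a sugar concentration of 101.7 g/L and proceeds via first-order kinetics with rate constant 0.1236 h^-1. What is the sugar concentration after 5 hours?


S = S0 * exp(-k * t)
S = 101.7 * exp(-0.1236 * 5)
S = 54.8185 g/L

54.8185 g/L


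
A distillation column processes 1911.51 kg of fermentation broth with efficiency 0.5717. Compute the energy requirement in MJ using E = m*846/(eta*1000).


E = m * 846 / (eta * 1000)
= 1911.51 * 846 / (0.5717 * 1000)
= 2828.6469 MJ

2828.6469 MJ


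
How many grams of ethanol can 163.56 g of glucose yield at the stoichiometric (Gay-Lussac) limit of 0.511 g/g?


Theoretical ethanol yield: m_EtOH = 0.511 * m_glucose
m_EtOH = 0.511 * 163.56 = 83.5792 g

83.5792 g


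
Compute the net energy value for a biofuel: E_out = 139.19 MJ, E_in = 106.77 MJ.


NEV = E_out - E_in
= 139.19 - 106.77
= 32.4200 MJ

32.4200 MJ


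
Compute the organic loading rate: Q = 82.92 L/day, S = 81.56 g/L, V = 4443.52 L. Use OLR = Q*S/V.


OLR = Q * S / V
= 82.92 * 81.56 / 4443.52
= 1.5220 g/L/day

1.5220 g/L/day


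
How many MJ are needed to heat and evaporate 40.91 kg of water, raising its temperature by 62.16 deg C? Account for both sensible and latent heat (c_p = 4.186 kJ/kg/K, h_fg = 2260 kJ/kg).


E = m_water * (4.186 * dT + 2260) / 1000
= 40.91 * (4.186 * 62.16 + 2260) / 1000
= 103.1015 MJ

103.1015 MJ


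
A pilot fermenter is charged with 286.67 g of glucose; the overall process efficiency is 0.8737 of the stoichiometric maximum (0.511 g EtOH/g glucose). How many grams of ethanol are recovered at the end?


Actual ethanol: m = 0.511 * 286.67 * 0.8737
m = 127.9869 g

127.9869 g


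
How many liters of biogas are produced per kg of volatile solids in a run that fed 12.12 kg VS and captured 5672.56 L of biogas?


Y = V / VS
= 5672.56 / 12.12
= 468.0330 L/kg VS

468.0330 L/kg VS


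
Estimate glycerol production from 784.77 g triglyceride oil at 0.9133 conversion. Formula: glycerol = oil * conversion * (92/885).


glycerol = oil * conv * (92/885)
= 784.77 * 0.9133 * 92 / 885
= 74.5076 g

74.5076 g


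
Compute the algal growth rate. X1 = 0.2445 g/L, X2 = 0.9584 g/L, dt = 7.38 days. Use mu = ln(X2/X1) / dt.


mu = ln(X2/X1) / dt
= ln(0.9584/0.2445) / 7.38
= 0.1851 per day

0.1851 per day


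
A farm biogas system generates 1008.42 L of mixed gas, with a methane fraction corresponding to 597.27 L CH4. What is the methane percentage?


CH4% = V_CH4 / V_total * 100
= 597.27 / 1008.42 * 100
= 59.2283%

59.2283%


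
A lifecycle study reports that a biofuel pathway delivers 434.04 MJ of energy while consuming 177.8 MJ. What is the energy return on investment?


EROI = E_out / E_in
= 434.04 / 177.8
= 2.4412

2.4412


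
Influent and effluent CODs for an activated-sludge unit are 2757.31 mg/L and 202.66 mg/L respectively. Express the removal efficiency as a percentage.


eta = (COD_in - COD_out) / COD_in * 100
= (2757.31 - 202.66) / 2757.31 * 100
= 92.6501%

92.6501%


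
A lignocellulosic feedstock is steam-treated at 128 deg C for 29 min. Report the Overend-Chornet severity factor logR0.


logR0 = log10(t * exp((T - 100) / 14.75))
= log10(29 * exp((128 - 100) / 14.75))
= 2.2868

2.2868


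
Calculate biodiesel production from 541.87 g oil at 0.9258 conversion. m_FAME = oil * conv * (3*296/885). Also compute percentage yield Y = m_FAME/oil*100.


m_FAME = oil * conv * (3 * 296 / 885) = oil * conv * (888/885)
= 541.87 * 0.9258 * 888 / 885
= 503.3638 g
Y = m_FAME / oil * 100 = conv * (888/885) * 100
= 0.9258 * 888 / 885 * 100
= 92.89%

503.3638 g FAME; Y = 92.89%


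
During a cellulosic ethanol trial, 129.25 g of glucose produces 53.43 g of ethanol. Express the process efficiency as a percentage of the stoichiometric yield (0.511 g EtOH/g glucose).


Fermentation efficiency = (actual / (0.511 * glucose)) * 100
= (53.43 / (0.511 * 129.25)) * 100
= 80.8972%

80.8972%


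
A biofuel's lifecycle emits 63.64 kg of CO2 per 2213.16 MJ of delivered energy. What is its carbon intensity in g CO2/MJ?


CI = CO2 * 1000 / E
= 63.64 * 1000 / 2213.16
= 28.7553 g CO2/MJ

28.7553 g CO2/MJ


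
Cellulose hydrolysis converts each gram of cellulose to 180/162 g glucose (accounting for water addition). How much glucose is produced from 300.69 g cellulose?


glucose = cellulose * 180/162
= 300.69 * 180/162
= 334.1000 g

334.1000 g


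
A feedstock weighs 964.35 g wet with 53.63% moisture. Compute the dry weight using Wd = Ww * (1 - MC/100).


Wd = Ww * (1 - MC/100)
= 964.35 * (1 - 53.63/100)
= 447.1691 g

447.1691 g


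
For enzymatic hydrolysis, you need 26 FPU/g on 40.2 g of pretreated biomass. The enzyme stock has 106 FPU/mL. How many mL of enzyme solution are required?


V = dosage * m_sub / activity
V = 26 * 40.2 / 106
V = 9.8604 mL

9.8604 mL


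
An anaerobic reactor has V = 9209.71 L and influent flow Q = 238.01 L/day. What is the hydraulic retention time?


HRT = V / Q
= 9209.71 / 238.01
= 38.6946 days

38.6946 days


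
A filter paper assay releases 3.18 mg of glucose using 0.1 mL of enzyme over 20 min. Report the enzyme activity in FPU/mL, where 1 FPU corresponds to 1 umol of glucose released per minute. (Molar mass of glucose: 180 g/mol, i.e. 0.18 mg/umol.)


Activity = glucose_mg / (0.18 mg/umol * V_mL * t_min)
= 3.18 / (0.18 * 0.1 * 20)
= 8.8333 FPU/mL

8.8333 FPU/mL


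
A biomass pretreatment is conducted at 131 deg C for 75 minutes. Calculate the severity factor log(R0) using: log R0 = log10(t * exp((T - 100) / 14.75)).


logR0 = log10(t * exp((T - 100) / 14.75))
= log10(75 * exp((131 - 100) / 14.75))
= 2.7878

2.7878


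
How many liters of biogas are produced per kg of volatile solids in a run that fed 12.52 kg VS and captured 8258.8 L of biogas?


Y = V / VS
= 8258.8 / 12.52
= 659.6486 L/kg VS

659.6486 L/kg VS


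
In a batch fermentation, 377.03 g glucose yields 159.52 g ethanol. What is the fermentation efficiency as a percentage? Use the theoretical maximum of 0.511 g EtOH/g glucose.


Fermentation efficiency = (actual / (0.511 * glucose)) * 100
= (159.52 / (0.511 * 377.03)) * 100
= 82.7977%

82.7977%


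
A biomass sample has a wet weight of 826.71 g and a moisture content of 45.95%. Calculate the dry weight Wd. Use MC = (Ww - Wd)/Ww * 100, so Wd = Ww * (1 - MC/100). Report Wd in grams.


Wd = Ww * (1 - MC/100)
= 826.71 * (1 - 45.95/100)
= 446.8368 g

446.8368 g


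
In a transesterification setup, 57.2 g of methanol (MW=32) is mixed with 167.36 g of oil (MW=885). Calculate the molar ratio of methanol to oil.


Molar ratio = n_MeOH / n_oil = (MeOH/32) / (oil/885) = (MeOH * 885) / (32 * oil)
= (57.2 * 885) / (32 * 167.36)
= 9.4523

9.4523


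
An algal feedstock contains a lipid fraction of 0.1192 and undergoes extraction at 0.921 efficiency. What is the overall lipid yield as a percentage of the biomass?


Y = lipid_content * extraction_eff * 100
= 0.1192 * 0.921 * 100
= 10.9783%

10.9783%


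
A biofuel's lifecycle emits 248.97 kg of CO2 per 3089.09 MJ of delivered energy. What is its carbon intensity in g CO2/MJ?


CI = CO2 * 1000 / E
= 248.97 * 1000 / 3089.09
= 80.5966 g CO2/MJ

80.5966 g CO2/MJ


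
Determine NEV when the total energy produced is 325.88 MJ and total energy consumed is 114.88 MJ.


NEV = E_out - E_in
= 325.88 - 114.88
= 211.0000 MJ

211.0000 MJ


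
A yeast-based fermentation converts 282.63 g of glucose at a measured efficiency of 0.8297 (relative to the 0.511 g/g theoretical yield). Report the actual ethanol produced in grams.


Actual ethanol: m = 0.511 * 282.63 * 0.8297
m = 119.8285 g

119.8285 g


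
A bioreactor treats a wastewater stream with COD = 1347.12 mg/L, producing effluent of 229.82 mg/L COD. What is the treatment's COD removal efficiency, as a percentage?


eta = (COD_in - COD_out) / COD_in * 100
= (1347.12 - 229.82) / 1347.12 * 100
= 82.9399%

82.9399%


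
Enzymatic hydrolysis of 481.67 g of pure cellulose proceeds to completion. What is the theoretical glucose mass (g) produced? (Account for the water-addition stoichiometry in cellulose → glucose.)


glucose = cellulose * 180/162
= 481.67 * 180/162
= 535.1889 g

535.1889 g


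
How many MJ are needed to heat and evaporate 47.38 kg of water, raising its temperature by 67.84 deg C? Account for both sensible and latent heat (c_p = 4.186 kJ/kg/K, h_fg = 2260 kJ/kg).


E = m_water * (4.186 * dT + 2260) / 1000
= 47.38 * (4.186 * 67.84 + 2260) / 1000
= 120.5337 MJ

120.5337 MJ


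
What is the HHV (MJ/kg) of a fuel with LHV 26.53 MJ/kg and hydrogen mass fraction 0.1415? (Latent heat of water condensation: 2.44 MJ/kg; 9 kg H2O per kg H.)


HHV = LHV + H_frac * 9 * 2.44
= 26.53 + 0.1415 * 9 * 2.44
= 29.6373 MJ/kg

29.6373 MJ/kg


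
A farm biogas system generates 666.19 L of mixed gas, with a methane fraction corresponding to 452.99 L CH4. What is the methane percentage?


CH4% = V_CH4 / V_total * 100
= 452.99 / 666.19 * 100
= 67.9971%

67.9971%


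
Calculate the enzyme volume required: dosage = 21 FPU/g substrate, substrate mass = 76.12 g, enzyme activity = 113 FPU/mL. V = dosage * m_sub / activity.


V = dosage * m_sub / activity
V = 21 * 76.12 / 113
V = 14.1462 mL

14.1462 mL


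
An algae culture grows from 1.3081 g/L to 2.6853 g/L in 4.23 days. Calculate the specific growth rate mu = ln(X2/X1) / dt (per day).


mu = ln(X2/X1) / dt
= ln(2.6853/1.3081) / 4.23
= 0.1700 per day

0.1700 per day


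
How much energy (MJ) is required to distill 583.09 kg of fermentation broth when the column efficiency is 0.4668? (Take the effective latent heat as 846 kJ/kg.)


E = m * 846 / (eta * 1000)
= 583.09 * 846 / (0.4668 * 1000)
= 1056.7569 MJ

1056.7569 MJ


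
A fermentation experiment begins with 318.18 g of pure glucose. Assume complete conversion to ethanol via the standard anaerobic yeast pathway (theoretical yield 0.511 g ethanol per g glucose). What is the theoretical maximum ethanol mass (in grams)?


Theoretical ethanol yield: m_EtOH = 0.511 * m_glucose
m_EtOH = 0.511 * 318.18 = 162.5900 g

162.5900 g


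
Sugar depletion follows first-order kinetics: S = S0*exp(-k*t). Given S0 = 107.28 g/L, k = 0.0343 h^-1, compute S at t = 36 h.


S = S0 * exp(-k * t)
S = 107.28 * exp(-0.0343 * 36)
S = 31.2070 g/L

31.2070 g/L


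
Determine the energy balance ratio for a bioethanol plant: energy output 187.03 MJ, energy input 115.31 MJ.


EROI = E_out / E_in
= 187.03 / 115.31
= 1.6220

1.6220


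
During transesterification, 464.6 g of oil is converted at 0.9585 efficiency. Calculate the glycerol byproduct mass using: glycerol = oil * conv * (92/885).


glycerol = oil * conv * (92/885)
= 464.6 * 0.9585 * 92 / 885
= 46.2931 g

46.2931 g


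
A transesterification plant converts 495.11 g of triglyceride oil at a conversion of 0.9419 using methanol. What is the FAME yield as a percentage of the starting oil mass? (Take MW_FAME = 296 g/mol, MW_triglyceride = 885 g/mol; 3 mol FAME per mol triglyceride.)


m_FAME = oil * conv * (3 * 296 / 885) = oil * conv * (888/885)
= 495.11 * 0.9419 * 888 / 885
= 467.9249 g
Y = m_FAME / oil * 100 = conv * (888/885) * 100
= 0.9419 * 888 / 885 * 100
= 94.51%

94.51%


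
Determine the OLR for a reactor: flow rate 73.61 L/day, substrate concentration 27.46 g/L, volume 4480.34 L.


OLR = Q * S / V
= 73.61 * 27.46 / 4480.34
= 0.4512 g/L/day

0.4512 g/L/day


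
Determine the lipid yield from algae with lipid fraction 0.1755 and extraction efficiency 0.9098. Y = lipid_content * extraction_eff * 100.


Y = lipid_content * extraction_eff * 100
= 0.1755 * 0.9098 * 100
= 15.9670%

15.9670%


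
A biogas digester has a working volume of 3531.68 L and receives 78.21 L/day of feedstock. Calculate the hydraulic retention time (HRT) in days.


HRT = V / Q
= 3531.68 / 78.21
= 45.1564 days

45.1564 days


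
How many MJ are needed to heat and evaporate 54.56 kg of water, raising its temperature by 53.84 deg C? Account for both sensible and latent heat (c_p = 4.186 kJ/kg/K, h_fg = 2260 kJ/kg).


E = m_water * (4.186 * dT + 2260) / 1000
= 54.56 * (4.186 * 53.84 + 2260) / 1000
= 135.6020 MJ

135.6020 MJ


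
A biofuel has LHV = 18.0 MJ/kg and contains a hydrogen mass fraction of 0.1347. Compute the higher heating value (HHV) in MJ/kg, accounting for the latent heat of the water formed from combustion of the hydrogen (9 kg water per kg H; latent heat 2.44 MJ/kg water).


HHV = LHV + H_frac * 9 * 2.44
= 18.0 + 0.1347 * 9 * 2.44
= 20.9580 MJ/kg

20.9580 MJ/kg


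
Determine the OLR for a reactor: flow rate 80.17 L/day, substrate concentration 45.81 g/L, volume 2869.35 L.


OLR = Q * S / V
= 80.17 * 45.81 / 2869.35
= 1.2799 g/L/day

1.2799 g/L/day


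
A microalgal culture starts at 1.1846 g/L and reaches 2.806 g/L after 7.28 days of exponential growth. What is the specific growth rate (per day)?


mu = ln(X2/X1) / dt
= ln(2.806/1.1846) / 7.28
= 0.1185 per day

0.1185 per day


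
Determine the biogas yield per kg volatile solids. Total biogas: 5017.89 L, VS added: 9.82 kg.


Y = V / VS
= 5017.89 / 9.82
= 510.9868 L/kg VS

510.9868 L/kg VS


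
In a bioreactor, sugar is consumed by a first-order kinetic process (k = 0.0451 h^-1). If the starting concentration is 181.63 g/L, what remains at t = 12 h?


S = S0 * exp(-k * t)
S = 181.63 * exp(-0.0451 * 12)
S = 105.7176 g/L

105.7176 g/L


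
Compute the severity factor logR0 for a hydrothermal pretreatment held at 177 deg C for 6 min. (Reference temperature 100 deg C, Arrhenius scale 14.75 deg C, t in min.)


logR0 = log10(t * exp((T - 100) / 14.75))
= log10(6 * exp((177 - 100) / 14.75))
= 3.0453

3.0453


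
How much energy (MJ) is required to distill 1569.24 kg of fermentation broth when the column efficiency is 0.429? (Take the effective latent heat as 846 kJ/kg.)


E = m * 846 / (eta * 1000)
= 1569.24 * 846 / (0.429 * 1000)
= 3094.5852 MJ

3094.5852 MJ


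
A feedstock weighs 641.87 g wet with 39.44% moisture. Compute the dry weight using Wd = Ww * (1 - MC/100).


Wd = Ww * (1 - MC/100)
= 641.87 * (1 - 39.44/100)
= 388.7165 g

388.7165 g


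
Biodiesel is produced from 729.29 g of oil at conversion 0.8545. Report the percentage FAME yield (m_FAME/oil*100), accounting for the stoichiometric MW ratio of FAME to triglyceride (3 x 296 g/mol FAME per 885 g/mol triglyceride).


m_FAME = oil * conv * (3 * 296 / 885) = oil * conv * (888/885)
= 729.29 * 0.8545 * 888 / 885
= 625.2908 g
Y = m_FAME / oil * 100 = conv * (888/885) * 100
= 0.8545 * 888 / 885 * 100
= 85.74%

85.74%


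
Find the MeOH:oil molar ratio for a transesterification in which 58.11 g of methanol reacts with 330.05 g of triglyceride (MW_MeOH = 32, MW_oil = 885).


Molar ratio = n_MeOH / n_oil = (MeOH/32) / (oil/885) = (MeOH * 885) / (32 * oil)
= (58.11 * 885) / (32 * 330.05)
= 4.8693

4.8693


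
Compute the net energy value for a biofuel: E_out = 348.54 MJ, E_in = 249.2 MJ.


NEV = E_out - E_in
= 348.54 - 249.2
= 99.3400 MJ

99.3400 MJ


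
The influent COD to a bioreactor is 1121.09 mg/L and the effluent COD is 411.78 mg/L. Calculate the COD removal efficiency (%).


eta = (COD_in - COD_out) / COD_in * 100
= (1121.09 - 411.78) / 1121.09 * 100
= 63.2697%

63.2697%


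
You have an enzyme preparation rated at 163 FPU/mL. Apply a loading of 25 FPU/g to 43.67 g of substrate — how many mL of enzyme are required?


V = dosage * m_sub / activity
V = 25 * 43.67 / 163
V = 6.6979 mL

6.6979 mL


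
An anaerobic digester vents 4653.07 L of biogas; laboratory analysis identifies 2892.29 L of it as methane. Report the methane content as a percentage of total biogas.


CH4% = V_CH4 / V_total * 100
= 2892.29 / 4653.07 * 100
= 62.1587%

62.1587%


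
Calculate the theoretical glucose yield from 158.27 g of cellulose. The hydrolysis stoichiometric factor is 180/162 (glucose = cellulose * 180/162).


glucose = cellulose * 180/162
= 158.27 * 180/162
= 175.8556 g

175.8556 g


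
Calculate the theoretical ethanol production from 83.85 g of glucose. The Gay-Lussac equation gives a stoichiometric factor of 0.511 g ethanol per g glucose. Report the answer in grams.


Theoretical ethanol yield: m_EtOH = 0.511 * m_glucose
m_EtOH = 0.511 * 83.85 = 42.8473 g

42.8473 g


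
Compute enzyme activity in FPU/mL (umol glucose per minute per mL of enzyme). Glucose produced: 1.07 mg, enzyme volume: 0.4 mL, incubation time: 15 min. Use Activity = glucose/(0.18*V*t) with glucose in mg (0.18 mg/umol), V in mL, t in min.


Activity = glucose_mg / (0.18 mg/umol * V_mL * t_min)
= 1.07 / (0.18 * 0.4 * 15)
= 0.9907 FPU/mL

0.9907 FPU/mL


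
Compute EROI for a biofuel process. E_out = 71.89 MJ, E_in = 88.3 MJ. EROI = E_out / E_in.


EROI = E_out / E_in
= 71.89 / 88.3
= 0.8142

0.8142


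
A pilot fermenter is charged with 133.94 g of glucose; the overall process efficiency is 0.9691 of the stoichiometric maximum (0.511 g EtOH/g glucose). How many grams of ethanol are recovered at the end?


Actual ethanol: m = 0.511 * 133.94 * 0.9691
m = 66.3284 g

66.3284 g


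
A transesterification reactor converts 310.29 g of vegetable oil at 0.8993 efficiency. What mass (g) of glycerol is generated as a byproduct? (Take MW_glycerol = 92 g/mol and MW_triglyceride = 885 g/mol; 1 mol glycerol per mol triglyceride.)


glycerol = oil * conv * (92/885)
= 310.29 * 0.8993 * 92 / 885
= 29.0079 g

29.0079 g


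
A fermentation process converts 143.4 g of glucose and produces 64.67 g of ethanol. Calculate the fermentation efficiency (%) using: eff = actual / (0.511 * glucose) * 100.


Fermentation efficiency = (actual / (0.511 * glucose)) * 100
= (64.67 / (0.511 * 143.4)) * 100
= 88.2537%

88.2537%


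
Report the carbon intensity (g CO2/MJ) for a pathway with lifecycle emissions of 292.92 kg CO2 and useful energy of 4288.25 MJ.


CI = CO2 * 1000 / E
= 292.92 * 1000 / 4288.25
= 68.3076 g CO2/MJ

68.3076 g CO2/MJ


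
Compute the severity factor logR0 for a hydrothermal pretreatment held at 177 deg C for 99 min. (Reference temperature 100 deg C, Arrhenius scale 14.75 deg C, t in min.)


logR0 = log10(t * exp((T - 100) / 14.75))
= log10(99 * exp((177 - 100) / 14.75))
= 4.2628

4.2628


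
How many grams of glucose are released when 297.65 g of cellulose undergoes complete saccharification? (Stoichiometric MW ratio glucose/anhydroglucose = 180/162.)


glucose = cellulose * 180/162
= 297.65 * 180/162
= 330.7222 g

330.7222 g


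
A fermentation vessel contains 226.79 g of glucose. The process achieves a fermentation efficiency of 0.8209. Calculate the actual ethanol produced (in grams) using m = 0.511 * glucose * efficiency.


Actual ethanol: m = 0.511 * 226.79 * 0.8209
m = 95.1338 g

95.1338 g


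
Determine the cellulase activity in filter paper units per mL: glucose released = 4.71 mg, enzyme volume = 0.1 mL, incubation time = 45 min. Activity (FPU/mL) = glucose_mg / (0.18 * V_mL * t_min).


Activity = glucose_mg / (0.18 mg/umol * V_mL * t_min)
= 4.71 / (0.18 * 0.1 * 45)
= 5.8148 FPU/mL

5.8148 FPU/mL


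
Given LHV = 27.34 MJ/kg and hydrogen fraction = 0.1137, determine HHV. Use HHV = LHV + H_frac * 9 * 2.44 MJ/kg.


HHV = LHV + H_frac * 9 * 2.44
= 27.34 + 0.1137 * 9 * 2.44
= 29.8369 MJ/kg

29.8369 MJ/kg


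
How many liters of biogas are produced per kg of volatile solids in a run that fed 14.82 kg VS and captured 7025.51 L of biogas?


Y = V / VS
= 7025.51 / 14.82
= 474.0560 L/kg VS

474.0560 L/kg VS


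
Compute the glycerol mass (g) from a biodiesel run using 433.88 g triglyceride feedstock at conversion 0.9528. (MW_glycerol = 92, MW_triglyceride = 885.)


glycerol = oil * conv * (92/885)
= 433.88 * 0.9528 * 92 / 885
= 42.9750 g

42.9750 g


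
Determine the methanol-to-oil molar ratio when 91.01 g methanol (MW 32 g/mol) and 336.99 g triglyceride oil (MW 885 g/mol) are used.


Molar ratio = n_MeOH / n_oil = (MeOH/32) / (oil/885) = (MeOH * 885) / (32 * oil)
= (91.01 * 885) / (32 * 336.99)
= 7.4691

7.4691


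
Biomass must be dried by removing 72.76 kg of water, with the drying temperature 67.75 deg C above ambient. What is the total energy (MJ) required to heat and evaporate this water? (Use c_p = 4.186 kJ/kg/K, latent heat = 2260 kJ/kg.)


E = m_water * (4.186 * dT + 2260) / 1000
= 72.76 * (4.186 * 67.75 + 2260) / 1000
= 185.0724 MJ

185.0724 MJ


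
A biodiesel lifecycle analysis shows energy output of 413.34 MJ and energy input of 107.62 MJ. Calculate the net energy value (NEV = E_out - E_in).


NEV = E_out - E_in
= 413.34 - 107.62
= 305.7200 MJ

305.7200 MJ


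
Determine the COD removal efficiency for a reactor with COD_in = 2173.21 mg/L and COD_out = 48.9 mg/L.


eta = (COD_in - COD_out) / COD_in * 100
= (2173.21 - 48.9) / 2173.21 * 100
= 97.7499%

97.7499%


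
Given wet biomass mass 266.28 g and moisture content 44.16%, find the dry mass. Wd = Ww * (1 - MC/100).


Wd = Ww * (1 - MC/100)
= 266.28 * (1 - 44.16/100)
= 148.6908 g

148.6908 g


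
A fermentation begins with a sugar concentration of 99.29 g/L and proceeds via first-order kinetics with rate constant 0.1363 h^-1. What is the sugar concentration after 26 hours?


S = S0 * exp(-k * t)
S = 99.29 * exp(-0.1363 * 26)
S = 2.8698 g/L

2.8698 g/L


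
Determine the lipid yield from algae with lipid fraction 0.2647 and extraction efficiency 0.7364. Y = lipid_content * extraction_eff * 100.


Y = lipid_content * extraction_eff * 100
= 0.2647 * 0.7364 * 100
= 19.4925%

19.4925%


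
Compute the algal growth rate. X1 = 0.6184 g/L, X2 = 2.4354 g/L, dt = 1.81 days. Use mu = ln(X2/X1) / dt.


mu = ln(X2/X1) / dt
= ln(2.4354/0.6184) / 1.81
= 0.7573 per day

0.7573 per day


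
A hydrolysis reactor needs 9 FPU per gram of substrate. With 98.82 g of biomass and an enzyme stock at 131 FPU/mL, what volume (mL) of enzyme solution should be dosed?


V = dosage * m_sub / activity
V = 9 * 98.82 / 131
V = 6.7892 mL

6.7892 mL


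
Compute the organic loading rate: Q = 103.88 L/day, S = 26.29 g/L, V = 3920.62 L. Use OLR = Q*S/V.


OLR = Q * S / V
= 103.88 * 26.29 / 3920.62
= 0.6966 g/L/day

0.6966 g/L/day


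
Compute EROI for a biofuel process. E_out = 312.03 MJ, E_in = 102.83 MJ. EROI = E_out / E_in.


EROI = E_out / E_in
= 312.03 / 102.83
= 3.0344

3.0344


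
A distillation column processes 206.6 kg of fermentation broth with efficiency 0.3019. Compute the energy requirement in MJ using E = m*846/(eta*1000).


E = m * 846 / (eta * 1000)
= 206.6 * 846 / (0.3019 * 1000)
= 578.9453 MJ

578.9453 MJ


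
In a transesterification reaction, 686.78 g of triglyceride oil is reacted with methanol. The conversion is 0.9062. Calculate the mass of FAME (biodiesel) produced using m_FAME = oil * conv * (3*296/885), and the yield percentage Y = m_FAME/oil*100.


m_FAME = oil * conv * (3 * 296 / 885) = oil * conv * (888/885)
= 686.78 * 0.9062 * 888 / 885
= 624.4697 g
Y = m_FAME / oil * 100 = conv * (888/885) * 100
= 0.9062 * 888 / 885 * 100
= 90.93%

624.4697 g FAME; Y = 90.93%


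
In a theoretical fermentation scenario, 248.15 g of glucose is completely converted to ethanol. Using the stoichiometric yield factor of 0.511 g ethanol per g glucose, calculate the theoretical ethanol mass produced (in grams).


Theoretical ethanol yield: m_EtOH = 0.511 * m_glucose
m_EtOH = 0.511 * 248.15 = 126.8047 g

126.8047 g


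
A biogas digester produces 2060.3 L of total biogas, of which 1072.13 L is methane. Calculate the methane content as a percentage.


CH4% = V_CH4 / V_total * 100
= 1072.13 / 2060.3 * 100
= 52.0376%

52.0376%


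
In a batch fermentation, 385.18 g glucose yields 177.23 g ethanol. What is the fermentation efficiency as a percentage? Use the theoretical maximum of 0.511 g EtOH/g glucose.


Fermentation efficiency = (actual / (0.511 * glucose)) * 100
= (177.23 / (0.511 * 385.18)) * 100
= 90.0435%

90.0435%


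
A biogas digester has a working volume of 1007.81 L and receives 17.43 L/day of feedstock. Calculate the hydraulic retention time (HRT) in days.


HRT = V / Q
= 1007.81 / 17.43
= 57.8204 days

57.8204 days


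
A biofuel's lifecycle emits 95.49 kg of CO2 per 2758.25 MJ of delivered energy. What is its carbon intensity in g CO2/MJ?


CI = CO2 * 1000 / E
= 95.49 * 1000 / 2758.25
= 34.6198 g CO2/MJ

34.6198 g CO2/MJ
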